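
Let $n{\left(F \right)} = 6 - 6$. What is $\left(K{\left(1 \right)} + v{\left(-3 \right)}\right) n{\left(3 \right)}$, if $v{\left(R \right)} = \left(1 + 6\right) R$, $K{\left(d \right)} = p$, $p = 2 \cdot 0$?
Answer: $0$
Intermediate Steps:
$p = 0$
$K{\left(d \right)} = 0$
$n{\left(F \right)} = 0$
$v{\left(R \right)} = 7 R$
$\left(K{\left(1 \right)} + v{\left(-3 \right)}\right) n{\left(3 \right)} = \left(0 + 7 \left(-3\right)\right) 0 = \left(0 - 21\right) 0 = \left(-21\right) 0 = 0$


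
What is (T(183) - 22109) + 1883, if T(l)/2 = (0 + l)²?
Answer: 46752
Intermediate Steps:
T(l) = 2*l² (T(l) = 2*(0 + l)² = 2*l²)
(T(183) - 22109) + 1883 = (2*183² - 22109) + 1883 = (2*33489 - 22109) + 1883 = (66978 - 22109) + 1883 = 44869 + 1883 = 46752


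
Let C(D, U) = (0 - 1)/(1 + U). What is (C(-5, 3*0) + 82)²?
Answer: 6561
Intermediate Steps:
C(D, U) = -1/(1 + U)
(C(-5, 3*0) + 82)² = (-1/(1 + 3*0) + 82)² = (-1/(1 + 0) + 82)² = (-1/1 + 82)² = (-1*1 + 82)² = (-1 + 82)² = 81² = 6561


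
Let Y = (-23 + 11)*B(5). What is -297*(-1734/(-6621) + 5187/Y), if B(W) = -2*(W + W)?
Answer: -1147056471/176560 ≈ -6496.7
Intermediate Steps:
B(W) = -4*W
Y = 240 (Y = (-23 + 11)*(-4*5) = -12*(-20) = 240)
-297*(-1734/(-6621) + 5187/Y) = -297*(-1734/(-6621) + 5187/240) = -297*(-1734*(-1/6621) + 5187*(1/240)) = -297*(578/2207 + 1729/80) = -297*3862143/176560 = -1147056471/176560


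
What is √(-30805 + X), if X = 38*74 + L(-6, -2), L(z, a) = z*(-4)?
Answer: I*√27969 ≈ 167.24*I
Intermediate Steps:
L(z, a) = -4*z
X = 2836 (X = 38*74 - 4*(-6) = 2812 + 24 = 2836)
√(-30805 + X) = √(-30805 + 2836) = √(-27969) = I*√27969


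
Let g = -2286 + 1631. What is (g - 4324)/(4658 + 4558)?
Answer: -4979/9216 ≈ -0.54026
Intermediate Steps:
g = -655
(g - 4324)/(4658 + 4558) = (-655 - 4324)/(4658 + 4558) = -4979/9216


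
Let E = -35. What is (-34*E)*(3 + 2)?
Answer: 5950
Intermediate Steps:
(-34*E)*(3 + 2) = (-34*(-35))*(3 + 2) = 1190*5 = 5950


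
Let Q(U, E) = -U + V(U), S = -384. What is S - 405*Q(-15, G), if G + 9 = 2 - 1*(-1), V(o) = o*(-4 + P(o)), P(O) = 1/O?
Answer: -31164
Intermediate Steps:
V(o) = o*(-4 + 1/o)
G = -6 (G = -9 + (2 - 1*(-1)) = -9 + (2 + 1) = -9 + 3 = -6)
Q(U, E) = 1 - 5*U (Q(U, E) = -U + (1 - 4*U) = 1 - 5*U)
S - 405*Q(-15, G) = -384 - 405*(1 - 5*(-15)) = -384 - 405*(1 + 75) = -384 - 405*76 = -384 - 30780 = -31164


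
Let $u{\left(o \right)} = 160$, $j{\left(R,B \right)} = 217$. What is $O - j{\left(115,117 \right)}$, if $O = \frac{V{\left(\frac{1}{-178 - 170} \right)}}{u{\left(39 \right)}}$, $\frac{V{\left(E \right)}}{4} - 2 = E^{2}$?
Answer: $- \frac{1050940511}{4844160} \approx -216.95$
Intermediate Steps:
$V{\left(E \right)} = 8 + 4 E^{2}$
$O = \frac{242209}{4844160}$ ($O = \frac{8 + 4 \left(\frac{1}{-178 - 170}\right)^{2}}{160} = \left(8 + 4 \left(\frac{1}{-348}\right)^{2}\right) \frac{1}{160} = \left(8 + 4 \left(- \frac{1}{348}\right)^{2}\right) \frac{1}{160} = \left(8 + 4 \cdot \frac{1}{121104}\right) \frac{1}{160} = \left(8 + \frac{1}{30276}\right) \frac{1}{160} = \frac{242209}{30276} \cdot \frac{1}{160} = \frac{242209}{4844160} \approx 0.05$)
$O - j{\left(115,117 \right)} = \frac{242209}{4844160} - 217 = - \frac{1050940511}{4844160}$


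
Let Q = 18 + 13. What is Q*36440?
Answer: 1129640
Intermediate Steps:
Q = 31
Q*36440 = 31*36440 = 1129640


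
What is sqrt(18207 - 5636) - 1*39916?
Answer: -39916 + sqrt(12571) ≈ -39804.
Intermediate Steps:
sqrt(18207 - 5636) - 1*39916 = sqrt(12571) - 39916 = -39916 + sqrt(12571)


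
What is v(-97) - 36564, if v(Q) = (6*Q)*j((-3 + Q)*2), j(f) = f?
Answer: 79836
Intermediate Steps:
v(Q) = 6*Q*(-6 + 2*Q) (v(Q) = (6*Q)*((-3 + Q)*2) = (6*Q)*(-6 + 2*Q) = 6*Q*(-6 + 2*Q))
v(-97) - 36564 = 12*(-97)*(-3 - 97) - 36564 = 12*(-97)*(-100) - 36564 = 116400 - 36564 = 79836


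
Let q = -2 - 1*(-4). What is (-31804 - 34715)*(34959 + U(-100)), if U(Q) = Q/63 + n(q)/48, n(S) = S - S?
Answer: -16277324947/7 ≈ -2.3253e+9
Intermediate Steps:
q = 2 (q = -2 + 4 = 2)
n(S) = 0
U(Q) = Q/63 (U(Q) = Q/63 + 0/48 = Q*(1/63) + 0*(1/48) = Q/63 + 0 = Q/63)
(-31804 - 34715)*(34959 + U(-100)) = (-31804 - 34715)*(34959 + (1/63)*(-100)) = -66519*(34959 - 100/63) = -66519*2202317/63 = -16277324947/7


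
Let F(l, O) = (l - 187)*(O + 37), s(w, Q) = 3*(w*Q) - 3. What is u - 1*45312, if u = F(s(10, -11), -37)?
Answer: -45312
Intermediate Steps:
s(w, Q) = -3 + 3*Q*w (s(w, Q) = 3*(Q*w) - 3 = 3*Q*w - 3 = -3 + 3*Q*w)
F(l, O) = (-187 + l)*(37 + O)
u = 0 (u = -6919 - 187*(-37) + 37*(-3 + 3*(-11)*10) - 37*(-3 + 3*(-11)*10) = -6919 + 6919 + 37*(-3 - 330) - 37*(-3 - 330) = -6919 + 6919 + 37*(-333) - 37*(-333) = -6919 + 6919 - 12321 + 12321 = 0)
u - 1*45312 = 0 - 1*45312 = 0 - 45312 = -45312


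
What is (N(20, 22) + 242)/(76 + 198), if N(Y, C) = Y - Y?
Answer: 121/137 ≈ 0.88321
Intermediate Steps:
N(Y, C) = 0
(N(20, 22) + 242)/(76 + 198) = (0 + 242)/(76 + 198) = 242/274 = 242*(1/274) = 121/137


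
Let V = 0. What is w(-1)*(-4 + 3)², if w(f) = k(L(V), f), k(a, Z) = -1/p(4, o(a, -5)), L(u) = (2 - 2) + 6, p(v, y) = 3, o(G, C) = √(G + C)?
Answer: -⅓ ≈ -0.33333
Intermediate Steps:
o(G, C) = √(C + G)
L(u) = 6 (L(u) = 0 + 6 = 6)
k(a, Z) = -⅓ (k(a, Z) = -1/3 = -1*⅓ = -⅓)
w(f) = -⅓
w(-1)*(-4 + 3)² = -(-4 + 3)²/3 = -⅓*(-1)² = -⅓*1 = -⅓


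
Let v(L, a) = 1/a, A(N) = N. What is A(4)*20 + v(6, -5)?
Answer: 399/5 ≈ 79.800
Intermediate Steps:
A(4)*20 + v(6, -5) = 4*20 + 1/(-5) = 80 - 1/5 = 399/5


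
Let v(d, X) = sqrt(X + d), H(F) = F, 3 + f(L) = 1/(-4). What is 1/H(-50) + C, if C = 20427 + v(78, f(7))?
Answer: 1021349/50 + sqrt(299)/2 ≈ 20436.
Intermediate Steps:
f(L) = -13/4 (f(L) = -3 + 1/(-4) = -3 - 1/4 = -13/4)
C = 20427 + sqrt(299)/2 (C = 20427 + sqrt(-13/4 + 78) = 20427 + sqrt(299/4) = 20427 + sqrt(299)/2 ≈ 20436.)
1/H(-50) + C = 1/(-50) + (20427 + sqrt(299)/2) = -1/50 + (20427 + sqrt(299)/2) = 1021349/50 + sqrt(299)/2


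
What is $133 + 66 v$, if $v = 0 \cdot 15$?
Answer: $133$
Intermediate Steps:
$v = 0$
$133 + 66 v = 133 + 66 \cdot 0 = 133 + 0 = 133$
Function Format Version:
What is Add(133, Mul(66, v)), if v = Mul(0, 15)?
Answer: 133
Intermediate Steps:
v = 0
Add(133, Mul(66, v)) = Add(133, Mul(66, 0)) = Add(133, 0) = 133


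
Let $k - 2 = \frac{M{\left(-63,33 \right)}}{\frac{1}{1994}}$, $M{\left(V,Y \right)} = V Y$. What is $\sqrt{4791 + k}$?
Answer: $i \sqrt{4140733} \approx 2034.9 i$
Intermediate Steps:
$k = -4145524$ ($k = 2 + \frac{\left(-63\right) 33}{\frac{1}{1994}} = 2 - 2079 \frac{1}{\frac{1}{1994}} = 2 - 4145526 = -4145524$)
$\sqrt{4791 + k} = \sqrt{4791 - 4145524} = \sqrt{-4140733} = i \sqrt{4140733}$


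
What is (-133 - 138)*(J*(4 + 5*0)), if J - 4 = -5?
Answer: 1084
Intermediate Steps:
J = -1 (J = 4 - 5 = -1)
(-133 - 138)*(J*(4 + 5*0)) = (-133 - 138)*(-(4 + 5*0)) = -(-271)*(4 + 0) = -(-271)*4 = -271*(-4) = 1084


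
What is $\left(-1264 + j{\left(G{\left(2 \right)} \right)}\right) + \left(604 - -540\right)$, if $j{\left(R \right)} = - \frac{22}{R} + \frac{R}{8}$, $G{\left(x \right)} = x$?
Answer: $- \frac{523}{4} \approx -130.75$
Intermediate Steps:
$j{\left(R \right)} = - \frac{22}{R} + \frac{R}{8}$ ($j{\left(R \right)} = - \frac{22}{R} + R \frac{1}{8} = - \frac{22}{R} + \frac{R}{8}$)
$\left(-1264 + j{\left(G{\left(2 \right)} \right)}\right) + \left(604 - -540\right) = \left(-1264 + \left(- \frac{22}{2} + \frac{1}{8} \cdot 2\right)\right) + \left(604 - -540\right) = \left(-1264 + \left(\left(-22\right) \frac{1}{2} + \frac{1}{4}\right)\right) + \left(604 + 540\right) = \left(-1264 + \left(-11 + \frac{1}{4}\right)\right) + 1144 = \left(-1264 - \frac{43}{4}\right) + 1144 = - \frac{5099}{4} + 1144 = - \frac{523}{4}$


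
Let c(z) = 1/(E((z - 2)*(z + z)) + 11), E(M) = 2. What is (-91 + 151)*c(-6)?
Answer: 60/13 ≈ 4.6154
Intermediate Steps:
c(z) = 1/13 (c(z) = 1/(2 + 11) = 1/13)
(-91 + 151)*c(-6) = (-91 + 151)*(1/13) = 60*(1/13) = 60/13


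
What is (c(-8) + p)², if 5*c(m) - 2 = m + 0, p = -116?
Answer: 343396/25 ≈ 13736.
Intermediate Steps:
c(m) = ⅖ + m/5 (c(m) = ⅖ + (m + 0)/5 = ⅖ + m/5)
(c(-8) + p)² = ((⅖ + (⅕)*(-8)) - 116)² = ((⅖ - 8/5) - 116)² = (-6/5 - 116)² = (-586/5)² = 343396/25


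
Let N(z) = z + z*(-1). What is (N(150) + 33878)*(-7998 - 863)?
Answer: -300192958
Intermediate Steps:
N(z) = 0 (N(z) = z - z = 0)
(N(150) + 33878)*(-7998 - 863) = (0 + 33878)*(-7998 - 863) = 33878*(-8861) = -300192958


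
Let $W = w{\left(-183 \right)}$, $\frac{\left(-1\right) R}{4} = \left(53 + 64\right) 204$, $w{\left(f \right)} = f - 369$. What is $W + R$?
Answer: $-96024$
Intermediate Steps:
$w{\left(f \right)} = -369 + f$
$R = -95472$ ($R = - 4 \left(53 + 64\right) 204 = - 4 \cdot 117 \cdot 204 = \left(-4\right) 23868 = -95472$)
$W = -552$ ($W = -369 - 183 = -552$)
$W + R = -552 - 95472 = -96024$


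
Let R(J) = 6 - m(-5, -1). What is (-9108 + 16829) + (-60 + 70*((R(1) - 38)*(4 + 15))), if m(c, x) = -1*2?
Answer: -32239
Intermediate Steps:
m(c, x) = -2
R(J) = 8 (R(J) = 6 - 1*(-2) = 6 + 2 = 8)
(-9108 + 16829) + (-60 + 70*((R(1) - 38)*(4 + 15))) = (-9108 + 16829) + (-60 + 70*((8 - 38)*(4 + 15))) = 7721 + (-60 + 70*(-30*19)) = 7721 + (-60 + 70*(-570)) = 7721 + (-60 - 39900) = 7721 - 39960 = -32239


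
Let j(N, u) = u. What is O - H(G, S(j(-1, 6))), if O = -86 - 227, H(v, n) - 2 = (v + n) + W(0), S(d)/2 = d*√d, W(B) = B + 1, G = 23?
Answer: -339 - 12*√6 ≈ -368.39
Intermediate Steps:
W(B) = 1 + B
S(d) = 2*d^(3/2) (S(d) = 2*(d*√d) = 2*d^(3/2))
H(v, n) = 3 + n + v (H(v, n) = 2 + ((v + n) + (1 + 0)) = 2 + ((n + v) + 1) = 2 + (1 + n + v) = 3 + n + v)
O = -313
O - H(G, S(j(-1, 6))) = -313 - (3 + 2*6^(3/2) + 23) = -313 - (3 + 2*(6*√6) + 23) = -313 - (3 + 12*√6 + 23) = -313 - (26 + 12*√6) = -313 + (-26 - 12*√6) = -339 - 12*√6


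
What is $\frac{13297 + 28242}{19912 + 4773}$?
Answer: $\frac{41539}{24685} \approx 1.6828$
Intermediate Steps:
$\frac{13297 + 28242}{19912 + 4773} = \frac{41539}{24685}$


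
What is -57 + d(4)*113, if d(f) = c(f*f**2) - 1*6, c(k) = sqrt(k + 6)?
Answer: -735 + 113*sqrt(70) ≈ 210.43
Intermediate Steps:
c(k) = sqrt(6 + k)
d(f) = -6 + sqrt(6 + f**3) (d(f) = sqrt(6 + f*f**2) - 1*6 = sqrt(6 + f**3) - 6 = -6 + sqrt(6 + f**3))
-57 + d(4)*113 = -57 + (-6 + sqrt(6 + 4**3))*113 = -57 + (-6 + sqrt(6 + 64))*113 = -57 + (-6 + sqrt(70))*113 = -57 + (-678 + 113*sqrt(70)) = -735 + 113*sqrt(70)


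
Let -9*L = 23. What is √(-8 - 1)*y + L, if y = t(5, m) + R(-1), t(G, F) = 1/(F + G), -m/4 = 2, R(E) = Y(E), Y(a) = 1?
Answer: -23/9 + 2*I ≈ -2.5556 + 2.0*I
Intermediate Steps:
L = -23/9 (L = -⅑*23 = -23/9 ≈ -2.5556)
R(E) = 1
m = -8 (m = -4*2 = -8)
y = ⅔ (y = 1/(-8 + 5) + 1 = 1/(-3) + 1 = -⅓ + 1 = ⅔ ≈ 0.66667)
√(-8 - 1)*y + L = √(-8 - 1)*(⅔) - 23/9 = √(-9)*(⅔) - 23/9 = (3*I)*(⅔) - 23/9 = 2*I - 23/9 = -23/9 + 2*I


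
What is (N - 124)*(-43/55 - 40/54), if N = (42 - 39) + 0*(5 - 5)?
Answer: 24871/135 ≈ 184.23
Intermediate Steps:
N = 3 (N = 3 + 0*0 = 3 + 0 = 3)
(N - 124)*(-43/55 - 40/54) = (3 - 124)*(-43/55 - 40/54) = -121*(-43*1/55 - 40*1/54) = -121*(-43/55 - 20/27) = -121*(-2261/1485) = 24871/135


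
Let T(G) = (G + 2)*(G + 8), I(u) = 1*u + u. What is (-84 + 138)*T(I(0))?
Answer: 864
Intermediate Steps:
I(u) = 2*u (I(u) = u + u = 2*u)
T(G) = (2 + G)*(8 + G)
(-84 + 138)*T(I(0)) = (-84 + 138)*(16 + (2*0)² + 10*(2*0)) = 54*(16 + 0² + 10*0) = 54*(16 + 0 + 0) = 54*16 = 864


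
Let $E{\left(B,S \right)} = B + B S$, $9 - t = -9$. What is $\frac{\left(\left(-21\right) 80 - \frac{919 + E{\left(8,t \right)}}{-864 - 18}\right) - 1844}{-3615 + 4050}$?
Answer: $- \frac{49319}{6090} \approx -8.0984$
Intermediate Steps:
$t = 18$ ($t = 9 - -9 = 9 + 9 = 18$)
$\frac{\left(\left(-21\right) 80 - \frac{919 + E{\left(8,t \right)}}{-864 - 18}\right) - 1844}{-3615 + 4050} = \frac{\left(\left(-21\right) 80 - \frac{919 + 8 \left(1 + 18\right)}{-864 - 18}\right) - 1844}{-3615 + 4050} = \frac{\left(-1680 - \frac{919 + 8 \cdot 19}{-882}\right) - 1844}{435} = \left(\left(-1680 - \left(919 + 152\right) \left(- \frac{1}{882}\right)\right) - 1844\right) \frac{1}{435} = \left(\left(-1680 - 1071 \left(- \frac{1}{882}\right)\right) - 1844\right) \frac{1}{435} = \left(\left(-1680 - - \frac{17}{14}\right) - 1844\right) \frac{1}{435} = \left(\left(-1680 + \frac{17}{14}\right) - 1844\right) \frac{1}{435} = \left(- \frac{23503}{14} - 1844\right) \frac{1}{435} = \left(- \frac{49319}{14}\right) \frac{1}{435} = - \frac{49319}{6090}$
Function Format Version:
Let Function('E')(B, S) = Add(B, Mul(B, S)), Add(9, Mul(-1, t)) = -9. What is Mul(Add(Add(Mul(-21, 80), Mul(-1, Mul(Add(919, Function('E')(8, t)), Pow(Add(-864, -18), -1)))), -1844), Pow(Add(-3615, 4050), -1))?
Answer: Rational(-49319, 6090) ≈ -8.0984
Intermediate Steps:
t = 18 (t = Add(9, Mul(-1, -9)) = Add(9, 9) = 18)
Mul(Add(Add(Mul(-21, 80), Mul(-1, Mul(Add(919, Function('E')(8, t)), Pow(Add(-864, -18), -1)))), -1844), Pow(Add(-3615, 4050), -1)) = Mul(Add(Add(Mul(-21, 80), Mul(-1, Mul(Add(919, Mul(8, Add(1, 18))), Pow(Add(-864, -18), -1)))), -1844), Pow(Add(-3615, 4050), -1)) = Mul(Add(Add(-1680, Mul(-1, Mul(Add(919, Mul(8, 19)), Pow(-882, -1)))), -1844), Pow(435, -1)) = Mul(Add(Add(-1680, Mul(-1, Mul(Add(919, 152), Rational(-1, 882)))), -1844), Rational(1, 435)) = Mul(Add(Add(-1680, Mul(-1, Mul(1071, Rational(-1, 882)))), -1844), Rational(1, 435)) = Mul(Add(Add(-1680, Mul(-1, Rational(-17, 14))), -1844), Rational(1, 435)) = Mul(Add(Add(-1680, Rational(17, 14)), -1844), Rational(1, 435)) = Mul(Add(Rational(-23503, 14), -1844), Rational(1, 435)) = Mul(Rational(-49319, 14), Rational(1, 435)) = Rational(-49319, 6090)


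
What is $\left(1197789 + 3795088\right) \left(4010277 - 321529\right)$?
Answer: $18417465047996$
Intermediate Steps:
$\left(1197789 + 3795088\right) \left(4010277 - 321529\right) = 4992877 \cdot 3688748 = 18417465047996$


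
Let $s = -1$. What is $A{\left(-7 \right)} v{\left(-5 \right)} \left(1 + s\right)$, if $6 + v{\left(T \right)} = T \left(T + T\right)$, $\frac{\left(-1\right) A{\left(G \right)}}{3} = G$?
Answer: $0$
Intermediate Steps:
$A{\left(G \right)} = - 3 G$
$v{\left(T \right)} = -6 + 2 T^{2}$ ($v{\left(T \right)} = -6 + T \left(T + T\right) = -6 + T 2 T = -6 + 2 T^{2}$)
$A{\left(-7 \right)} v{\left(-5 \right)} \left(1 + s\right) = \left(-3\right) \left(-7\right) \left(-6 + 2 \left(-5\right)^{2}\right) \left(1 - 1\right) = 21 \left(-6 + 2 \cdot 25\right) 0 = 21 \left(-6 + 50\right) 0 = 21 \cdot 44 \cdot 0 = 21 \cdot 0 = 0$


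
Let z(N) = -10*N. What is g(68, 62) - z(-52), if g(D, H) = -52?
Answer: -572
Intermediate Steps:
g(68, 62) - z(-52) = -52 - (-10)*(-52) = -52 - 1*520 = -52 - 520 = -572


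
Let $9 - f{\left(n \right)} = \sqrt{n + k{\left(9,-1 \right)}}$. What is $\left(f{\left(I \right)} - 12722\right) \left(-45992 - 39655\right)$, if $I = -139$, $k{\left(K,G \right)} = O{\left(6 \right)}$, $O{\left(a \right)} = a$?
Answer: $1088830311 + 85647 i \sqrt{133} \approx 1.0888 \cdot 10^{9} + 9.8773 \cdot 10^{5} i$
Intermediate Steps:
$k{\left(K,G \right)} = 6$
$f{\left(n \right)} = 9 - \sqrt{6 + n}$ ($f{\left(n \right)} = 9 - \sqrt{n + 6} = 9 - \sqrt{6 + n}$)
$\left(f{\left(I \right)} - 12722\right) \left(-45992 - 39655\right) = \left(\left(9 - \sqrt{6 - 139}\right) - 12722\right) \left(-45992 - 39655\right) = \left(\left(9 - \sqrt{-133}\right) - 12722\right) \left(-85647\right) = \left(\left(9 - i \sqrt{133}\right) - 12722\right) \left(-85647\right) = \left(-12713 - i \sqrt{133}\right) \left(-85647\right) = 1088830311 + 85647 i \sqrt{133}$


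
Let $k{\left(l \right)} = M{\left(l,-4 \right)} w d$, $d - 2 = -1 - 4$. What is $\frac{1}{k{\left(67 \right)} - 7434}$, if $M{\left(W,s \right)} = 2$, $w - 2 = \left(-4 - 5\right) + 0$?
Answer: $- \frac{1}{7392} \approx -0.00013528$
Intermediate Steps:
$d = -3$ ($d = 2 - 5 = -3$)
$w = -7$ ($w = 2 + \left(\left(-4 - 5\right) + 0\right) = 2 + \left(-9 + 0\right) = 2 - 9 = -7$)
$k{\left(l \right)} = 42$ ($k{\left(l \right)} = 2 \left(-7\right) \left(-3\right) = \left(-14\right) \left(-3\right) = 42$)
$\frac{1}{k{\left(67 \right)} - 7434} = \frac{1}{42 - 7434} = \frac{1}{-7392} = - \frac{1}{7392}$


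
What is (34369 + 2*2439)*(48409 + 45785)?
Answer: 3696831918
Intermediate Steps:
(34369 + 2*2439)*(48409 + 45785) = (34369 + 4878)*94194 = 39247*94194 = 3696831918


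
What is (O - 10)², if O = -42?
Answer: 2704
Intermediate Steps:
(O - 10)² = (-42 - 10)² = (-52)² = 2704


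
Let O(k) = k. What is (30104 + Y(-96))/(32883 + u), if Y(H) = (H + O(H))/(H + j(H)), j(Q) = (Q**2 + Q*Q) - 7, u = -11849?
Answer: 275888012/192766093 ≈ 1.4312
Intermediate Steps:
j(Q) = -7 + 2*Q**2 (j(Q) = (Q**2 + Q**2) - 7 = 2*Q**2 - 7 = -7 + 2*Q**2)
Y(H) = 2*H/(-7 + H + 2*H**2) (Y(H) = (H + H)/(H + (-7 + 2*H**2)) = (2*H)/(-7 + H + 2*H**2) = 2*H/(-7 + H + 2*H**2))
(30104 + Y(-96))/(32883 + u) = (30104 + 2*(-96)/(-7 - 96 + 2*(-96)**2))/(32883 - 11849) = (30104 + 2*(-96)/(-7 - 96 + 2*9216))/21034 = (30104 + 2*(-96)/(-7 - 96 + 18432))*(1/21034) = (30104 + 2*(-96)/18329)*(1/21034) = (30104 + 2*(-96)*(1/18329))*(1/21034) = (30104 - 192/18329)*(1/21034) = (551776024/18329)*(1/21034) = 275888012/192766093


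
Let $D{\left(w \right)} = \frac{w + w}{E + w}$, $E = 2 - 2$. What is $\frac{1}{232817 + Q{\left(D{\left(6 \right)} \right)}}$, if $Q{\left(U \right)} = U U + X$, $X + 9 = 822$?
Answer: $\frac{1}{233634} \approx 4.2802 \cdot 10^{-6}$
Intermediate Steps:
$X = 813$ ($X = -9 + 822 = 813$)
$E = 0$
$D{\left(w \right)} = 2$ ($D{\left(w \right)} = \frac{w + w}{0 + w} = \frac{2 w}{w} = 2$)
$Q{\left(U \right)} = 813 + U^{2}$ ($Q{\left(U \right)} = U U + 813 = U^{2} + 813 = 813 + U^{2}$)
$\frac{1}{232817 + Q{\left(D{\left(6 \right)} \right)}} = \frac{1}{232817 + \left(813 + 2^{2}\right)} = \frac{1}{232817 + \left(813 + 4\right)} = \frac{1}{232817 + 817} = \frac{1}{233634}$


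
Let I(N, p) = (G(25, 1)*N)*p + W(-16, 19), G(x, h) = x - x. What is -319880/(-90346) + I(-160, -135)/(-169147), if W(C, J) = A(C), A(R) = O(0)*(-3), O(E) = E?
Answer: 159940/45173 ≈ 3.5406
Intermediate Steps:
G(x, h) = 0
A(R) = 0 (A(R) = 0*(-3) = 0)
W(C, J) = 0
I(N, p) = 0 (I(N, p) = (0*N)*p + 0 = 0*p + 0 = 0 + 0 = 0)
-319880/(-90346) + I(-160, -135)/(-169147) = -319880/(-90346) + 0/(-169147) = -319880*(-1/90346) + 0*(-1/169147) = 159940/45173 + 0 = 159940/45173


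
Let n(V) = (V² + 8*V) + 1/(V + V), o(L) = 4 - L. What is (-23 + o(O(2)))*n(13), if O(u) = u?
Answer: -149079/26 ≈ -5733.8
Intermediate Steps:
n(V) = V² + 1/(2*V) + 8*V (n(V) = (V² + 8*V) + 1/(2*V) = V² + 1/(2*V) + 8*V)
(-23 + o(O(2)))*n(13) = (-23 + (4 - 1*2))*(13² + (½)/13 + 8*13) = (-23 + (4 - 2))*(169 + (½)*(1/13) + 104) = (-23 + 2)*(169 + 1/26 + 104) = -21*7099/26 = -149079/26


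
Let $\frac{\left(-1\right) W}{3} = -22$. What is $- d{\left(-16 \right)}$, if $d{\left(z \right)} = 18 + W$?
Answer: $-84$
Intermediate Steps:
$W = 66$ ($W = \left(-3\right) \left(-22\right) = 66$)
$d{\left(z \right)} = 84$ ($d{\left(z \right)} = 18 + 66 = 84$)
$- d{\left(-16 \right)} = \left(-1\right) 84 = -84$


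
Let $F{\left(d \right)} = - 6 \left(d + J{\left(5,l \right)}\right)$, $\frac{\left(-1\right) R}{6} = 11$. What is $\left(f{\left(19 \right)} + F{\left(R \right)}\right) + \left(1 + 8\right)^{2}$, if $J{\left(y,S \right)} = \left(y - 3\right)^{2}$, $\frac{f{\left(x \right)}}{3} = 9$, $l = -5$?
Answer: $480$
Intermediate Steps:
$R = -66$ ($R = \left(-6\right) 11 = -66$)
$f{\left(x \right)} = 27$ ($f{\left(x \right)} = 3 \cdot 9 = 27$)
$J{\left(y,S \right)} = \left(-3 + y\right)^{2}$
$F{\left(d \right)} = -24 - 6 d$ ($F{\left(d \right)} = - 6 \left(d + \left(-3 + 5\right)^{2}\right) = - 6 \left(d + 2^{2}\right) = - 6 \left(d + 4\right) = - 6 \left(4 + d\right) = -24 - 6 d$)
$\left(f{\left(19 \right)} + F{\left(R \right)}\right) + \left(1 + 8\right)^{2} = \left(27 - -372\right) + \left(1 + 8\right)^{2} = \left(27 + \left(-24 + 396\right)\right) + 9^{2} = \left(27 + 372\right) + 81 = 399 + 81 = 480$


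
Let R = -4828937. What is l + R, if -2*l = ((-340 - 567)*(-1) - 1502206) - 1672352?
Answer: -6484223/2 ≈ -3.2421e+6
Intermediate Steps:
l = 3173651/2 (l = -(((-340 - 567)*(-1) - 1502206) - 1672352)/2 = -((-907*(-1) - 1502206) - 1672352)/2 = -((907 - 1502206) - 1672352)/2 = -(-1501299 - 1672352)/2 = -1/2*(-3173651) = 3173651/2 ≈ 1.5868e+6)
l + R = 3173651/2 - 4828937 = -6484223/2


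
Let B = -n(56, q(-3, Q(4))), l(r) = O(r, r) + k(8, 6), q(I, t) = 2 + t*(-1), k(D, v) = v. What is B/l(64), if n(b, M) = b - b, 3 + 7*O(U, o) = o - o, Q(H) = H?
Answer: 0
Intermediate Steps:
q(I, t) = 2 - t
O(U, o) = -3/7 (O(U, o) = -3/7 + (o - o)/7 = -3/7 + (⅐)*0 = -3/7 + 0 = -3/7)
n(b, M) = 0
l(r) = 39/7 (l(r) = -3/7 + 6 = 39/7)
B = 0 (B = -1*0 = 0)
B/l(64) = 0/(39/7) = 0*(7/39) = 0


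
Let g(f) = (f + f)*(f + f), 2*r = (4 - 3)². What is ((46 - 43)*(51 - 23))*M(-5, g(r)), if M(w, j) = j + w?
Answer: -336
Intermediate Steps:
r = ½ (r = (4 - 3)²/2 = (½)*1² = (½)*1 = ½ ≈ 0.50000)
g(f) = 4*f² (g(f) = (2*f)*(2*f) = 4*f²)
((46 - 43)*(51 - 23))*M(-5, g(r)) = ((46 - 43)*(51 - 23))*(4*(½)² - 5) = (3*28)*(4*(¼) - 5) = 84*(1 - 5) = 84*(-4) = -336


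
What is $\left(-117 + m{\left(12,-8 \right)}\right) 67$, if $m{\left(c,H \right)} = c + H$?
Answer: $-7571$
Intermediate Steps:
$m{\left(c,H \right)} = H + c$
$\left(-117 + m{\left(12,-8 \right)}\right) 67 = \left(-117 + \left(-8 + 12\right)\right) 67 = \left(-117 + 4\right) 67 = \left(-113\right) 67 = -7571$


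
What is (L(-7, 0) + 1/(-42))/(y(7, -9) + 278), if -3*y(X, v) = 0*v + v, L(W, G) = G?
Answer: -1/11802 ≈ -8.4731e-5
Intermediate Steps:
y(X, v) = -v/3 (y(X, v) = -(0*v + v)/3 = -(0 + v)/3 = -v/3)
(L(-7, 0) + 1/(-42))/(y(7, -9) + 278) = (0 + 1/(-42))/(-⅓*(-9) + 278) = (0 - 1/42)/(3 + 278) = -1/42/281 = -1/42*1/281 = -1/11802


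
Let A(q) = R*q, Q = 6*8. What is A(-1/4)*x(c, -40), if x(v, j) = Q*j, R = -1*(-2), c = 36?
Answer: 960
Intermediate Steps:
R = 2
Q = 48
x(v, j) = 48*j
A(q) = 2*q
A(-1/4)*x(c, -40) = (2*(-1/4))*(48*(-40)) = (2*(-1*¼))*(-1920) = (2*(-¼))*(-1920) = -½*(-1920) = 960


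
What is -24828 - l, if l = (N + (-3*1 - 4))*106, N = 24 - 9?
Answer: -25676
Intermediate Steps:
N = 15
l = 848 (l = (15 + (-3*1 - 4))*106 = (15 + (-3 - 4))*106 = (15 - 7)*106 = 8*106 = 848)
-24828 - l = -24828 - 1*848 = -24828 - 848 = -25676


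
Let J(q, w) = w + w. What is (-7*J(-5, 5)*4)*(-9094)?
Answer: 2546320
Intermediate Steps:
J(q, w) = 2*w
(-7*J(-5, 5)*4)*(-9094) = (-14*5*4)*(-9094) = (-7*10*4)*(-9094) = -70*4*(-9094) = -280*(-9094) = 2546320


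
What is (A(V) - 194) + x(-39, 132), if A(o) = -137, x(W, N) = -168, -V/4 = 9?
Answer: -499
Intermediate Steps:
V = -36 (V = -4*9 = -36)
(A(V) - 194) + x(-39, 132) = (-137 - 194) - 168 = -331 - 168 = -499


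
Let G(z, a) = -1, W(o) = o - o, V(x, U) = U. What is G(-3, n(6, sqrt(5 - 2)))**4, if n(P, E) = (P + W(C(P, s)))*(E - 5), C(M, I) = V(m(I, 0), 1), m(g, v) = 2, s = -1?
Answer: 1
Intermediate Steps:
C(M, I) = 1
W(o) = 0
n(P, E) = P*(-5 + E) (n(P, E) = (P + 0)*(E - 5) = P*(-5 + E))
G(-3, n(6, sqrt(5 - 2)))**4 = (-1)**4 = 1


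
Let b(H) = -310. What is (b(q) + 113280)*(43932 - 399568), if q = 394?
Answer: -40176198920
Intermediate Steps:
(b(q) + 113280)*(43932 - 399568) = (-310 + 113280)*(43932 - 399568) = 112970*(-355636) = -40176198920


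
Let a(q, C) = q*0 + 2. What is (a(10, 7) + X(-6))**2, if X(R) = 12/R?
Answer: 0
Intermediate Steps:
a(q, C) = 2 (a(q, C) = 0 + 2 = 2)
(a(10, 7) + X(-6))**2 = (2 + 12/(-6))**2 = (2 + 12*(-1/6))**2 = (2 - 2)**2 = 0**2 = 0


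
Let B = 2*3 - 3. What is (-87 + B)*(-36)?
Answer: 3024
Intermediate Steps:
B = 3 (B = 6 - 3 = 3)
(-87 + B)*(-36) = (-87 + 3)*(-36) = -84*(-36) = 3024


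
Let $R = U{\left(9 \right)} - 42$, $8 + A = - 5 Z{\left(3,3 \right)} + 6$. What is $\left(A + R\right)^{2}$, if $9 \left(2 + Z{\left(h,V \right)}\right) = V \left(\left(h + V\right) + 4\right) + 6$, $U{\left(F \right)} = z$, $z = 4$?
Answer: $2500$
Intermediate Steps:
$U{\left(F \right)} = 4$
$Z{\left(h,V \right)} = - \frac{4}{3} + \frac{V \left(4 + V + h\right)}{9}$ ($Z{\left(h,V \right)} = -2 + \frac{V \left(\left(h + V\right) + 4\right) + 6}{9} = -2 + \frac{V \left(\left(V + h\right) + 4\right) + 6}{9} = -2 + \frac{V \left(4 + V + h\right) + 6}{9} = -2 + \frac{6 + V \left(4 + V + h\right)}{9} = -2 + \left(\frac{2}{3} + \frac{V \left(4 + V + h\right)}{9}\right) = - \frac{4}{3} + \frac{V \left(4 + V + h\right)}{9}$)
$A = -12$ ($A = -8 + \left(- 5 \left(- \frac{4}{3} + \frac{3^{2}}{9} + \frac{4}{9} \cdot 3 + \frac{1}{9} \cdot 3 \cdot 3\right) + 6\right) = -8 + \left(- 5 \left(- \frac{4}{3} + \frac{1}{9} \cdot 9 + \frac{4}{3} + 1\right) + 6\right) = -8 + \left(- 5 \left(- \frac{4}{3} + 1 + \frac{4}{3} + 1\right) + 6\right) = -8 + \left(\left(-5\right) 2 + 6\right) = -8 + \left(-10 + 6\right) = -8 - 4 = -12$)
$R = -38$ ($R = 4 - 42 = -38$)
$\left(A + R\right)^{2} = \left(-12 - 38\right)^{2} = \left(-50\right)^{2} = 2500$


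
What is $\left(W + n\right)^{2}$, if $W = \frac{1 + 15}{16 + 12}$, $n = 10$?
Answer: $\frac{5476}{49} \approx 111.76$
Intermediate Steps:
$W = \frac{4}{7}$ ($W = \frac{16}{28} = 16 \cdot \frac{1}{28} = \frac{4}{7} \approx 0.57143$)
$\left(W + n\right)^{2} = \left(\frac{4}{7} + 10\right)^{2} = \left(\frac{74}{7}\right)^{2} = \frac{5476}{49}$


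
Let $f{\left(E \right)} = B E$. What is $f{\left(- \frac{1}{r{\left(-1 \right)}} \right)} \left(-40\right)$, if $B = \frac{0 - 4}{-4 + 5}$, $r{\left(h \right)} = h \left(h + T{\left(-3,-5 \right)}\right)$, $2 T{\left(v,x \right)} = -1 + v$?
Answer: $- \frac{160}{3} \approx -53.333$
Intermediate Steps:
$T{\left(v,x \right)} = - \frac{1}{2} + \frac{v}{2}$ ($T{\left(v,x \right)} = \frac{-1 + v}{2} = - \frac{1}{2} + \frac{v}{2}$)
$r{\left(h \right)} = h \left(-2 + h\right)$ ($r{\left(h \right)} = h \left(h + \left(- \frac{1}{2} + \frac{1}{2} \left(-3\right)\right)\right) = h \left(h - 2\right) = h \left(-2 + h\right)$)
$B = -4$ ($B = - \frac{4}{1} = \left(-4\right) 1 = -4$)
$f{\left(E \right)} = - 4 E$
$f{\left(- \frac{1}{r{\left(-1 \right)}} \right)} \left(-40\right) = - 4 \left(- \frac{1}{\left(-1\right) \left(-2 - 1\right)}\right) \left(-40\right) = - 4 \left(- \frac{1}{\left(-1\right) \left(-3\right)}\right) \left(-40\right) = - 4 \left(- \frac{1}{3}\right) \left(-40\right) = - 4 \left(\left(-1\right) \frac{1}{3}\right) \left(-40\right) = \left(-4\right) \left(- \frac{1}{3}\right) \left(-40\right) = \frac{4}{3} \left(-40\right) = - \frac{160}{3}$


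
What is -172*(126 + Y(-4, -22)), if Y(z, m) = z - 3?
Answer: -20468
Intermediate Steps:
Y(z, m) = -3 + z
-172*(126 + Y(-4, -22)) = -172*(126 + (-3 - 4)) = -172*(126 - 7) = -172*119 = -20468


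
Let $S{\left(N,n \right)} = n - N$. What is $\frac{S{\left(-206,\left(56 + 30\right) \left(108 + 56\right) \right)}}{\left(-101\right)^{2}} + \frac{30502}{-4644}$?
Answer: $- \frac{122347631}{23686722} \approx -5.1652$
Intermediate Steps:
$\frac{S{\left(-206,\left(56 + 30\right) \left(108 + 56\right) \right)}}{\left(-101\right)^{2}} + \frac{30502}{-4644} = \frac{\left(56 + 30\right) \left(108 + 56\right) - -206}{\left(-101\right)^{2}} + \frac{30502}{-4644} = \frac{86 \cdot 164 + 206}{10201} + 30502 \left(- \frac{1}{4644}\right) = \left(14104 + 206\right) \frac{1}{10201} - \frac{15251}{2322} = 14310 \cdot \frac{1}{10201} - \frac{15251}{2322} = \frac{14310}{10201} - \frac{15251}{2322} = - \frac{122347631}{23686722}$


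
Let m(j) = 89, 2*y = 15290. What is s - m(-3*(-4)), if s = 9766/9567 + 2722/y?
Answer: -6408732191/73139715 ≈ -87.623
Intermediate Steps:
y = 7645 (y = (½)*15290 = 7645)
s = 100702444/73139715 (s = 9766/9567 + 2722/7645 = 100702444/73139715 ≈ 1.3769)
s - m(-3*(-4)) = 100702444/73139715 - 1*89 = 100702444/73139715 - 89 = -6408732191/73139715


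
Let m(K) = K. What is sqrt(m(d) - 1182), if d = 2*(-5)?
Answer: 2*I*sqrt(298) ≈ 34.525*I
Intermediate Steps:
d = -10
sqrt(m(d) - 1182) = sqrt(-10 - 1182) = sqrt(-1192) = 2*I*sqrt(298)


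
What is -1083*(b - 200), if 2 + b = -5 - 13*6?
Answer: 308655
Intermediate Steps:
b = -85 (b = -2 + (-5 - 13*6) = -2 + (-5 - 78) = -2 - 83 = -85)
-1083*(b - 200) = -1083*(-85 - 200) = -1083*(-285) = 308655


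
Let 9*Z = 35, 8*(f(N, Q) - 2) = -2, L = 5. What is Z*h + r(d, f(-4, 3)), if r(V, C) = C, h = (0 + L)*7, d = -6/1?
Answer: 4963/36 ≈ 137.86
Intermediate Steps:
d = -6 (d = -6*1 = -6)
f(N, Q) = 7/4 (f(N, Q) = 2 + (⅛)*(-2) = 2 - ¼ = 7/4)
h = 35 (h = (0 + 5)*7 = 5*7 = 35)
Z = 35/9 (Z = (⅑)*35 = 35/9 ≈ 3.8889)
Z*h + r(d, f(-4, 3)) = (35/9)*35 + 7/4 = 1225/9 + 7/4 = 4963/36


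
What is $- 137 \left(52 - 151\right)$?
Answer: $13563$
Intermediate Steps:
$- 137 \left(52 - 151\right) = \left(-137\right) \left(-99\right) = 13563$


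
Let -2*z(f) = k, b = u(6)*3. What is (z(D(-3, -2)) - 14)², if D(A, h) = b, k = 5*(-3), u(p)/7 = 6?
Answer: 169/4 ≈ 42.250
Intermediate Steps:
u(p) = 42 (u(p) = 7*6 = 42)
b = 126 (b = 42*3 = 126)
k = -15
D(A, h) = 126
z(f) = 15/2 (z(f) = -½*(-15) = 15/2)
(z(D(-3, -2)) - 14)² = (15/2 - 14)² = (-13/2)² = 169/4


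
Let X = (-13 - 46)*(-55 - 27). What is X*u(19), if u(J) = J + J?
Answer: 183844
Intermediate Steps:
X = 4838 (X = -59*(-82) = 4838)
u(J) = 2*J
X*u(19) = 4838*(2*19) = 4838*38 = 183844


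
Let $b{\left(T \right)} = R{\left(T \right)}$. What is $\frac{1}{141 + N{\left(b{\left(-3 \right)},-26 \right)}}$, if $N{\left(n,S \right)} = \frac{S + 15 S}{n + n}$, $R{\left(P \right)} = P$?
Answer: $\frac{3}{631} \approx 0.0047544$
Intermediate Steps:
$b{\left(T \right)} = T$
$N{\left(n,S \right)} = \frac{8 S}{n}$ ($N{\left(n,S \right)} = \frac{16 S}{2 n} = 16 S \frac{1}{2 n} = \frac{8 S}{n}$)
$\frac{1}{141 + N{\left(b{\left(-3 \right)},-26 \right)}} = \frac{1}{141 + 8 \left(-26\right) \frac{1}{-3}} = \frac{1}{141 + 8 \left(-26\right) \left(- \frac{1}{3}\right)} = \frac{1}{141 + \frac{208}{3}} = \frac{1}{\frac{631}{3}} = \frac{3}{631}$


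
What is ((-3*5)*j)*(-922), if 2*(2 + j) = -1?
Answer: -34575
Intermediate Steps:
j = -5/2 (j = -2 + (1/2)*(-1) = -2 - 1/2 = -5/2 ≈ -2.5000)
((-3*5)*j)*(-922) = (-3*5*(-5/2))*(-922) = -15*(-5/2)*(-922) = (75/2)*(-922) = -34575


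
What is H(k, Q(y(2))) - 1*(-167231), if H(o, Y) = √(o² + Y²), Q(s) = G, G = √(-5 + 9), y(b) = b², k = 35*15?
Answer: 167231 + √275629 ≈ 1.6776e+5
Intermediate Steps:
k = 525
G = 2 (G = √4 = 2)
Q(s) = 2
H(o, Y) = √(Y² + o²)
H(k, Q(y(2))) - 1*(-167231) = √(2² + 525²) - 1*(-167231) = √(4 + 275625) + 167231 = √275629 + 167231 = 167231 + √275629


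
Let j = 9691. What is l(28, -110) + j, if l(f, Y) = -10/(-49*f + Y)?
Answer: 7181036/741 ≈ 9691.0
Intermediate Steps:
l(f, Y) = -10/(Y - 49*f)
l(28, -110) + j = 10/(-1*(-110) + 49*28) + 9691 = 10/(110 + 1372) + 9691 = 10/1482 + 9691 = 10*(1/1482) + 9691 = 5/741 + 9691 = 7181036/741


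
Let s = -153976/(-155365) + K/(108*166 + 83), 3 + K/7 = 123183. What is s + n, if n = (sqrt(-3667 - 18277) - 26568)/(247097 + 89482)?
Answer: 2188042433370844/44849616789985 + 2*I*sqrt(5486)/336579 ≈ 48.786 + 0.00044012*I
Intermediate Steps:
K = 862260 (K = -21 + 7*123183 = -21 + 862281 = 862260)
s = 19534040948/399754145 (s = -153976/(-155365) + 862260/(108*166 + 83) = -153976*(-1/155365) + 862260/(17928 + 83) = 153976/155365 + 862260/18011 = 153976/155365 + 862260*(1/18011) = 153976/155365 + 123180/2573 = 19534040948/399754145 ≈ 48.865)
n = -8856/112193 + 2*I*sqrt(5486)/336579 (n = (sqrt(-21944) - 26568)/336579 = (2*I*sqrt(5486) - 26568)*(1/336579) = (-26568 + 2*I*sqrt(5486))*(1/336579) = -8856/112193 + 2*I*sqrt(5486)/336579 ≈ -0.078935 + 0.00044012*I)
s + n = 19534040948/399754145 + (-8856/112193 + 2*I*sqrt(5486)/336579) = 2188042433370844/44849616789985 + 2*I*sqrt(5486)/336579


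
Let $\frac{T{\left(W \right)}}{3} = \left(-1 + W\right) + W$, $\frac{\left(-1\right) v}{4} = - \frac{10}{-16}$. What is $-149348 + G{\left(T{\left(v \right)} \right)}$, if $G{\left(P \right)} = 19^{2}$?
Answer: $-148987$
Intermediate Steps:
$v = - \frac{5}{2}$ ($v = - 4 \left(- \frac{10}{-16}\right) = - 4 \left(\left(-10\right) \left(- \frac{1}{16}\right)\right) = \left(-4\right) \frac{5}{8} = - \frac{5}{2} \approx -2.5$)
$T{\left(W \right)} = -3 + 6 W$ ($T{\left(W \right)} = 3 \left(\left(-1 + W\right) + W\right) = 3 \left(-1 + 2 W\right) = -3 + 6 W$)
$G{\left(P \right)} = 361$
$-149348 + G{\left(T{\left(v \right)} \right)} = -149348 + 361 = -148987$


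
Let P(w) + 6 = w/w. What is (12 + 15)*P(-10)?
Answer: -135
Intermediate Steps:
P(w) = -5 (P(w) = -6 + w/w = -6 + 1 = -5)
(12 + 15)*P(-10) = (12 + 15)*(-5) = 27*(-5) = -135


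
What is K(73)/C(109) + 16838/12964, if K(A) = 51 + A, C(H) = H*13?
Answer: 12733491/9184994 ≈ 1.3863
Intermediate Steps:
C(H) = 13*H
K(73)/C(109) + 16838/12964 = (51 + 73)/((13*109)) + 16838/12964 = 124/1417 + 16838*(1/12964) = 124*(1/1417) + 8419/6482 = 124/1417 + 8419/6482 = 12733491/9184994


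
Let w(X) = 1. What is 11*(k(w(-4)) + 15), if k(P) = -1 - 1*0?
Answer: 154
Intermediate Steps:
k(P) = -1 (k(P) = -1 + 0 = -1)
11*(k(w(-4)) + 15) = 11*(-1 + 15) = 11*14 = 154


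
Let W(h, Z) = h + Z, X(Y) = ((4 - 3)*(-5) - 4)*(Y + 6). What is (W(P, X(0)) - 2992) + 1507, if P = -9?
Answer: -1548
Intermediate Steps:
X(Y) = -54 - 9*Y (X(Y) = (1*(-5) - 4)*(6 + Y) = (-5 - 4)*(6 + Y) = -9*(6 + Y) = -54 - 9*Y)
W(h, Z) = Z + h
(W(P, X(0)) - 2992) + 1507 = (((-54 - 9*0) - 9) - 2992) + 1507 = (((-54 + 0) - 9) - 2992) + 1507 = ((-54 - 9) - 2992) + 1507 = (-63 - 2992) + 1507 = -3055 + 1507 = -1548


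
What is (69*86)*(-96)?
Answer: -569664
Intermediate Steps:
(69*86)*(-96) = 5934*(-96) = -569664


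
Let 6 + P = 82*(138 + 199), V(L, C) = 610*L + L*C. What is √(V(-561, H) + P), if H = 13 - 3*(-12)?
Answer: I*√342071 ≈ 584.87*I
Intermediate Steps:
H = 49 (H = 13 + 36 = 49)
V(L, C) = 610*L + C*L
P = 27628 (P = -6 + 82*(138 + 199) = -6 + 82*337 = -6 + 27634 = 27628)
√(V(-561, H) + P) = √(-561*(610 + 49) + 27628) = √(-561*659 + 27628) = √(-369699 + 27628) = √(-342071) = I*√342071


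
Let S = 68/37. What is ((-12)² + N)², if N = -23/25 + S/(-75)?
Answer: 157592326441/7700625 ≈ 20465.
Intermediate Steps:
S = 68/37 (S = 68*(1/37) = 68/37 ≈ 1.8378)
N = -2621/2775 (N = -23/25 + (68/37)/(-75) = -23*1/25 + (68/37)*(-1/75) = -23/25 - 68/2775 = -2621/2775 ≈ -0.94450)
((-12)² + N)² = ((-12)² - 2621/2775)² = (144 - 2621/2775)² = (396979/2775)² = 157592326441/7700625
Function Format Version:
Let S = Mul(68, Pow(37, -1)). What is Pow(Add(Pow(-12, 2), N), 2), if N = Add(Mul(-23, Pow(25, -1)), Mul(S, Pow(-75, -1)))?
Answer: Rational(157592326441, 7700625) ≈ 20465.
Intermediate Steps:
S = Rational(68, 37) (S = Mul(68, Rational(1, 37)) = Rational(68, 37) ≈ 1.8378)
N = Rational(-2621, 2775) (N = Add(Mul(-23, Pow(25, -1)), Mul(Rational(68, 37), Pow(-75, -1))) = Add(Mul(-23, Rational(1, 25)), Mul(Rational(68, 37), Rational(-1, 75))) = Add(Rational(-23, 25), Rational(-68, 2775)) = Rational(-2621, 2775) ≈ -0.94450)
Pow(Add(Pow(-12, 2), N), 2) = Pow(Add(Pow(-12, 2), Rational(-2621, 2775)), 2) = Pow(Add(144, Rational(-2621, 2775)), 2) = Pow(Rational(396979, 2775), 2) = Rational(157592326441, 7700625)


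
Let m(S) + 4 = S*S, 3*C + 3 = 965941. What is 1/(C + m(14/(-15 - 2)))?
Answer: 867/279153202 ≈ 3.1058e-6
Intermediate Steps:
C = 965938/3 (C = -1 + (1/3)*965941 = -1 + 965941/3 = 965938/3 ≈ 3.2198e+5)
m(S) = -4 + S**2 (m(S) = -4 + S*S = -4 + S**2)
1/(C + m(14/(-15 - 2))) = 1/(965938/3 + (-4 + (14/(-15 - 2))**2)) = 1/(965938/3 + (-4 + (14/(-17))**2)) = 1/(965938/3 + (-4 + (-1/17*14)**2)) = 1/(965938/3 + (-4 + (-14/17)**2)) = 1/(965938/3 + (-4 + 196/289)) = 1/(965938/3 - 960/289) = 1/(279153202/867) = 867/279153202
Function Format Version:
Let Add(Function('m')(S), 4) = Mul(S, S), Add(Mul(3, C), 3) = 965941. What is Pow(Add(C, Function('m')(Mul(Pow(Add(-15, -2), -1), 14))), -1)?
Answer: Rational(867, 279153202) ≈ 3.1058e-6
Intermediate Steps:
C = Rational(965938, 3) (C = Add(-1, Mul(Rational(1, 3), 965941)) = Add(-1, Rational(965941, 3)) = Rational(965938, 3) ≈ 3.2198e+5)
Function('m')(S) = Add(-4, Pow(S, 2)) (Function('m')(S) = Add(-4, Mul(S, S)) = Add(-4, Pow(S, 2)))
Pow(Add(C, Function('m')(Mul(Pow(Add(-15, -2), -1), 14))), -1) = Pow(Add(Rational(965938, 3), Add(-4, Pow(Mul(Pow(Add(-15, -2), -1), 14), 2))), -1) = Pow(Add(Rational(965938, 3), Add(-4, Pow(Mul(Pow(-17, -1), 14), 2))), -1) = Pow(Add(Rational(965938, 3), Add(-4, Pow(Mul(Rational(-1, 17), 14), 2))), -1) = Pow(Add(Rational(965938, 3), Add(-4, Pow(Rational(-14, 17), 2))), -1) = Pow(Add(Rational(965938, 3), Add(-4, Rational(196, 289))), -1) = Pow(Add(Rational(965938, 3), Rational(-960, 289)), -1) = Pow(Rational(279153202, 867), -1) = Rational(867, 279153202)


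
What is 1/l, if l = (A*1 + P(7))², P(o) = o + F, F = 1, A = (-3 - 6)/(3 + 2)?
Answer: 25/961 ≈ 0.026015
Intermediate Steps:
A = -9/5 ≈ -1.8000
P(o) = 1 + o (P(o) = o + 1 = 1 + o)
l = 961/25 (l = (-9/5*1 + (1 + 7))² = (-9/5 + 8)² = (31/5)² = 961/25 ≈ 38.440)
1/l = 1/(961/25) = 25/961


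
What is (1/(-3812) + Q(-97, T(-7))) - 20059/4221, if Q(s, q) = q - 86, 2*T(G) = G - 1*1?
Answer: -1524609809/16090452 ≈ -94.752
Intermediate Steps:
T(G) = -1/2 + G/2 (T(G) = (G - 1*1)/2 = (G - 1)/2 = (-1 + G)/2 = -1/2 + G/2)
Q(s, q) = -86 + q
(1/(-3812) + Q(-97, T(-7))) - 20059/4221 = (1/(-3812) + (-86 + (-1/2 + (1/2)*(-7)))) - 20059/4221 = (-1/3812 + (-86 + (-1/2 - 7/2))) - 20059*1/4221 = (-1/3812 + (-86 - 4)) - 20059/4221 = (-1/3812 - 90) - 20059/4221 = -343081/3812 - 20059/4221 = -1524609809/16090452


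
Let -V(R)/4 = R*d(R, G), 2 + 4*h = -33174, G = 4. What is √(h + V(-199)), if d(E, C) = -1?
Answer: 3*I*√1010 ≈ 95.342*I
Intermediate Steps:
h = -8294 (h = -½ + (¼)*(-33174) = -½ - 16587/2 = -8294)
V(R) = 4*R (V(R) = -4*R*(-1) = -(-4)*R = 4*R)
√(h + V(-199)) = √(-8294 + 4*(-199)) = √(-8294 - 796) = √(-9090) = 3*I*√1010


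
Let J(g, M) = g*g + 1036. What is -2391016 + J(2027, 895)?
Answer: 1718749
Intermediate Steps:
J(g, M) = 1036 + g² (J(g, M) = g² + 1036 = 1036 + g²)
-2391016 + J(2027, 895) = -2391016 + (1036 + 2027²) = -2391016 + (1036 + 4108729) = -2391016 + 4109765 = 1718749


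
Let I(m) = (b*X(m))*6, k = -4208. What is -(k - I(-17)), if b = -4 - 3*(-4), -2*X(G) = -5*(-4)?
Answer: 3728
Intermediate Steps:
X(G) = -10 (X(G) = -(-5)*(-4)/2 = -½*20 = -10)
b = 8 (b = -4 + 12 = 8)
I(m) = -480 (I(m) = (8*(-10))*6 = -80*6 = -480)
-(k - I(-17)) = -(-4208 - 1*(-480)) = -(-4208 + 480) = -1*(-3728) = 3728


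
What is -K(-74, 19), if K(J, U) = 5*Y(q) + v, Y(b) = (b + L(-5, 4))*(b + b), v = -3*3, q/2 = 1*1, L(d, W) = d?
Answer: 69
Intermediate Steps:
q = 2 (q = 2*(1*1) = 2*1 = 2)
v = -9
Y(b) = 2*b*(-5 + b) (Y(b) = (b - 5)*(b + b) = (-5 + b)*(2*b) = 2*b*(-5 + b))
K(J, U) = -69 (K(J, U) = 5*(2*2*(-5 + 2)) - 9 = 5*(2*2*(-3)) - 9 = 5*(-12) - 9 = -60 - 9 = -69)
-K(-74, 19) = -1*(-69) = 69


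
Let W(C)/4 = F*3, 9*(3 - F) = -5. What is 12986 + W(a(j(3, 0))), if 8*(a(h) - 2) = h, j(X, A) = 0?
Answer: 39086/3 ≈ 13029.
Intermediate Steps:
F = 32/9 (F = 3 - ⅑*(-5) = 3 + 5/9 = 32/9 ≈ 3.5556)
a(h) = 2 + h/8
W(C) = 128/3 (W(C) = 4*((32/9)*3) = 4*(32/3) = 128/3)
12986 + W(a(j(3, 0))) = 12986 + 128/3 = 39086/3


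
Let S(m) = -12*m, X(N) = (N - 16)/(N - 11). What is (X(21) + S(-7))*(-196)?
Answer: -16562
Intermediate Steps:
X(N) = (-16 + N)/(-11 + N)
(X(21) + S(-7))*(-196) = ((-16 + 21)/(-11 + 21) - 12*(-7))*(-196) = (5/10 + 84)*(-196) = ((⅒)*5 + 84)*(-196) = (½ + 84)*(-196) = (169/2)*(-196) = -16562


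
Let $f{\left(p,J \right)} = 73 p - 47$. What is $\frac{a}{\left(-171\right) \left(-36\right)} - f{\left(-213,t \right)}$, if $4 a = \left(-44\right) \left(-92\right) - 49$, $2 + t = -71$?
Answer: $\frac{128013301}{8208} \approx 15596.0$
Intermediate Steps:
$t = -73$ ($t = -2 - 71 = -73$)
$f{\left(p,J \right)} = -47 + 73 p$
$a = \frac{3999}{4}$ ($a = \frac{\left(-44\right) \left(-92\right) - 49}{4} = \frac{4048 - 49}{4} = \frac{1}{4} \cdot 3999 = \frac{3999}{4} \approx 999.75$)
$\frac{a}{\left(-171\right) \left(-36\right)} - f{\left(-213,t \right)} = \frac{3999}{4 \left(\left(-171\right) \left(-36\right)\right)} - \left(-47 + 73 \left(-213\right)\right) = \frac{3999}{4 \cdot 6156} - \left(-47 - 15549\right) = \frac{3999}{4} \cdot \frac{1}{6156} - -15596 = \frac{1333}{8208} + 15596 = \frac{128013301}{8208}$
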